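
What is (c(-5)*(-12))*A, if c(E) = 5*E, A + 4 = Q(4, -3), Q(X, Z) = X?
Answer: 0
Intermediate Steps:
A = 0 (A = -4 + 4 = 0)
(c(-5)*(-12))*A = ((5*(-5))*(-12))*0 = -25*(-12)*0 = 300*0 = 0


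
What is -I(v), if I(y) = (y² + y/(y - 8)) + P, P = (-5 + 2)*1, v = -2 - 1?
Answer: -69/11 ≈ -6.2727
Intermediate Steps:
v = -3
P = -3 (P = -3*1 = -3)
I(y) = -3 + y² + y/(-8 + y) (I(y) = (y² + y/(y - 8)) - 3 = (y² + y/(-8 + y)) - 3 = -3 + y² + y/(-8 + y))
-I(v) = -(24 + (-3)³ - 8*(-3)² - 2*(-3))/(-8 - 3) = -(24 - 27 - 8*9 + 6)/(-11) = -(-1)*(24 - 27 - 72 + 6)/11 = -(-1)*(-69)/11 = -1*69/11 = -69/11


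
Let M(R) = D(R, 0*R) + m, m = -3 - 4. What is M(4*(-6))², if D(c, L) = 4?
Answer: 9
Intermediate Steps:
m = -7
M(R) = -3 (M(R) = 4 - 7 = -3)
M(4*(-6))² = (-3)² = 9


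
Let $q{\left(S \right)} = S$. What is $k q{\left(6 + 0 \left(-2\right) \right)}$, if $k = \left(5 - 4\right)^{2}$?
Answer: $6$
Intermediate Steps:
$k = 1$ ($k = 1^{2} = 1$)
$k q{\left(6 + 0 \left(-2\right) \right)} = 1 \left(6 + 0 \left(-2\right)\right) = 1 \left(6 + 0\right) = 1 \cdot 6 = 6$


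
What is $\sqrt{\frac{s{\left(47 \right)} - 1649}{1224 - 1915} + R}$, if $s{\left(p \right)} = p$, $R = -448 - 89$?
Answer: $\frac{i \sqrt{255300315}}{691} \approx 23.123 i$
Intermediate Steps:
$R = -537$ ($R = -448 - 89 = -537$)
$\sqrt{\frac{s{\left(47 \right)} - 1649}{1224 - 1915} + R} = \sqrt{\frac{47 - 1649}{1224 - 1915} - 537} = \sqrt{- \frac{1602}{-691} - 537} = \sqrt{\left(-1602\right) \left(- \frac{1}{691}\right) - 537} = \sqrt{\frac{1602}{691} - 537} = \sqrt{- \frac{369465}{691}} = \frac{i \sqrt{255300315}}{691}$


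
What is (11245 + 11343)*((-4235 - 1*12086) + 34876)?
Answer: 419120340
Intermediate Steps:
(11245 + 11343)*((-4235 - 1*12086) + 34876) = 22588*((-4235 - 12086) + 34876) = 22588*(-16321 + 34876) = 22588*18555 = 419120340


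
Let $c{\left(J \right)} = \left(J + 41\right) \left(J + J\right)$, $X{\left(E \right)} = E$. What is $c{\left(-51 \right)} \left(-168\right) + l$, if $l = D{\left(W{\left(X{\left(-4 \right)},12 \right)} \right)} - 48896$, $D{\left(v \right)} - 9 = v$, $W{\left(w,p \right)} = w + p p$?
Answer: $-220107$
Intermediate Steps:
$W{\left(w,p \right)} = w + p^{2}$
$D{\left(v \right)} = 9 + v$
$l = -48747$ ($l = \left(9 - \left(4 - 12^{2}\right)\right) - 48896 = \left(9 + \left(-4 + 144\right)\right) - 48896 = \left(9 + 140\right) - 48896 = 149 - 48896 = -48747$)
$c{\left(J \right)} = 2 J \left(41 + J\right)$ ($c{\left(J \right)} = \left(41 + J\right) 2 J = 2 J \left(41 + J\right)$)
$c{\left(-51 \right)} \left(-168\right) + l = 2 \left(-51\right) \left(41 - 51\right) \left(-168\right) - 48747 = 2 \left(-51\right) \left(-10\right) \left(-168\right) - 48747 = 1020 \left(-168\right) - 48747 = -171360 - 48747 = -220107$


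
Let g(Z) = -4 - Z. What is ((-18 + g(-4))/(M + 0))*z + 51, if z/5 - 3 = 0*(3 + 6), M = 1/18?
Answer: -4809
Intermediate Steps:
M = 1/18 ≈ 0.055556
z = 15 (z = 15 + 5*(0*(3 + 6)) = 15 + 5*(0*9) = 15 + 5*0 = 15 + 0 = 15)
((-18 + g(-4))/(M + 0))*z + 51 = ((-18 + (-4 - 1*(-4)))/(1/18 + 0))*15 + 51 = ((-18 + (-4 + 4))/(1/18))*15 + 51 = ((-18 + 0)*18)*15 + 51 = -18*18*15 + 51 = -324*15 + 51 = -4860 + 51 = -4809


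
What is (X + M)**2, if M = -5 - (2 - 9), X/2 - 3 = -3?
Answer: 4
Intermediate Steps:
X = 0 (X = 6 + 2*(-3) = 6 - 6 = 0)
M = 2 (M = -5 - 1*(-7) = -5 + 7 = 2)
(X + M)**2 = (0 + 2)**2 = 2**2 = 4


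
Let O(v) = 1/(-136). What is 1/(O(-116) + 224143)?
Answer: 136/30483447 ≈ 4.4614e-6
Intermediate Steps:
O(v) = -1/136
1/(O(-116) + 224143) = 1/(-1/136 + 224143) = 1/(30483447/136) = 136/30483447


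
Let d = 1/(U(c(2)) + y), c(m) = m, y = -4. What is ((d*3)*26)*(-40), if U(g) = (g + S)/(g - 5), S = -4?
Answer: 936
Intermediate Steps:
U(g) = (-4 + g)/(-5 + g) (U(g) = (g - 4)/(g - 5) = (-4 + g)/(-5 + g))
d = -3/10 (d = 1/((-4 + 2)/(-5 + 2) - 4) = 1/(-2/(-3) - 4) = 1/(-⅓*(-2) - 4) = 1/(⅔ - 4) = 1/(-10/3) = -3/10 ≈ -0.30000)
((d*3)*26)*(-40) = (-3/10*3*26)*(-40) = -9/10*26*(-40) = -117/5*(-40) = 936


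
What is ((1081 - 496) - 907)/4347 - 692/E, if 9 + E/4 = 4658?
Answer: -13969/125523 ≈ -0.11129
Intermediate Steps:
E = 18596 (E = -36 + 4*4658 = -36 + 18632 = 18596)
((1081 - 496) - 907)/4347 - 692/E = ((1081 - 496) - 907)/4347 - 692/18596 = (585 - 907)*(1/4347) - 692*1/18596 = -322*1/4347 - 173/4649 = -2/27 - 173/4649 = -13969/125523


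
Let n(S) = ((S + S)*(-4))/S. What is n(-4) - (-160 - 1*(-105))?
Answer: 47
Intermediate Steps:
n(S) = -8 (n(S) = ((2*S)*(-4))/S = (-8*S)/S = -8)
n(-4) - (-160 - 1*(-105)) = -8 - (-160 - 1*(-105)) = -8 - (-160 + 105) = -8 - 1*(-55) = -8 + 55 = 47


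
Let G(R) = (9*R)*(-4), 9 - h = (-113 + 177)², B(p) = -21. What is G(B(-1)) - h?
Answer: 4843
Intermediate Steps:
h = -4087 (h = 9 - (-113 + 177)² = 9 - 1*64² = 9 - 1*4096 = 9 - 4096 = -4087)
G(R) = -36*R
G(B(-1)) - h = -36*(-21) - 1*(-4087) = 756 + 4087 = 4843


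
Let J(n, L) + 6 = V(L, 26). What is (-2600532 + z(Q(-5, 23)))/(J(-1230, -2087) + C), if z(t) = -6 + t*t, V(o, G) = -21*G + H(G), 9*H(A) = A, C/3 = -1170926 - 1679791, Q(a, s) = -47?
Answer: 23384961/76974301 ≈ 0.30380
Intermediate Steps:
C = -8552151 (C = 3*(-1170926 - 1679791) = 3*(-2850717) = -8552151)
H(A) = A/9
V(o, G) = -188*G/9 (V(o, G) = -21*G + G/9 = -188*G/9)
z(t) = -6 + t**2
J(n, L) = -4942/9 (J(n, L) = -6 - 188/9*26 = -6 - 4888/9 = -4942/9)
(-2600532 + z(Q(-5, 23)))/(J(-1230, -2087) + C) = (-2600532 + (-6 + (-47)**2))/(-4942/9 - 8552151) = (-2600532 + (-6 + 2209))/(-76974301/9) = (-2600532 + 2203)*(-9/76974301) = -2598329*(-9/76974301) = 23384961/76974301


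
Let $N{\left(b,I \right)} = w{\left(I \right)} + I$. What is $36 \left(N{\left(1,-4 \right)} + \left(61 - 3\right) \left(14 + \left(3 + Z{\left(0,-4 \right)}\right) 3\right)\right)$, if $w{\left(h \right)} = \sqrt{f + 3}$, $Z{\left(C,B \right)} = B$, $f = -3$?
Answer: $22824$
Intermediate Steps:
$w{\left(h \right)} = 0$ ($w{\left(h \right)} = \sqrt{-3 + 3} = \sqrt{0} = 0$)
$N{\left(b,I \right)} = I$ ($N{\left(b,I \right)} = 0 + I = I$)
$36 \left(N{\left(1,-4 \right)} + \left(61 - 3\right) \left(14 + \left(3 + Z{\left(0,-4 \right)}\right) 3\right)\right) = 36 \left(-4 + \left(61 - 3\right) \left(14 + \left(3 - 4\right) 3\right)\right) = 36 \left(-4 + 58 \left(14 - 3\right)\right) = 36 \left(-4 + 58 \cdot 11\right) = 36 \left(-4 + 638\right) = 36 \cdot 634 = 22824$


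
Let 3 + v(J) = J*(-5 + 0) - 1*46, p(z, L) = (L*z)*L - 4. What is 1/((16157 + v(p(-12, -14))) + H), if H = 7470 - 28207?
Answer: 1/7151 ≈ 0.00013984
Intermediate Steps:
p(z, L) = -4 + z*L² (p(z, L) = z*L² - 4 = -4 + z*L²)
v(J) = -49 - 5*J (v(J) = -3 + (J*(-5 + 0) - 1*46) = -3 + (J*(-5) - 46) = -3 + (-5*J - 46) = -3 + (-46 - 5*J) = -49 - 5*J)
H = -20737
1/((16157 + v(p(-12, -14))) + H) = 1/((16157 + (-49 - 5*(-4 - 12*(-14)²))) - 20737) = 1/((16157 + (-49 - 5*(-4 - 12*196))) - 20737) = 1/((16157 + (-49 - 5*(-4 - 2352))) - 20737) = 1/((16157 + (-49 - 5*(-2356))) - 20737) = 1/((16157 + (-49 + 11780)) - 20737) = 1/((16157 + 11731) - 20737) = 1/(27888 - 20737) = 1/7151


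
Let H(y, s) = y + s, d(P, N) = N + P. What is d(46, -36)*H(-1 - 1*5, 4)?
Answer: -20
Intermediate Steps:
H(y, s) = s + y
d(46, -36)*H(-1 - 1*5, 4) = (-36 + 46)*(4 + (-1 - 1*5)) = 10*(4 + (-1 - 5)) = 10*(4 - 6) = 10*(-2) = -20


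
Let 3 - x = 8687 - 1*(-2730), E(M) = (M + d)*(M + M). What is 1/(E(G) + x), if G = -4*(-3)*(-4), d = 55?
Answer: -1/12086 ≈ -8.2740e-5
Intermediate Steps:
G = -48 (G = 12*(-4) = -48)
E(M) = 2*M*(55 + M) (E(M) = (M + 55)*(M + M) = (55 + M)*(2*M) = 2*M*(55 + M))
x = -11414 (x = 3 - (8687 - 1*(-2730)) = 3 - (8687 + 2730) = 3 - 1*11417 = 3 - 11417 = -11414)
1/(E(G) + x) = 1/(2*(-48)*(55 - 48) - 11414) = 1/(2*(-48)*7 - 11414) = 1/(-672 - 11414) = 1/(-12086) = -1/12086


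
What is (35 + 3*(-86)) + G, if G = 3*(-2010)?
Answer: -6253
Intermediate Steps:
G = -6030
(35 + 3*(-86)) + G = (35 + 3*(-86)) - 6030 = (35 - 258) - 6030 = -223 - 6030 = -6253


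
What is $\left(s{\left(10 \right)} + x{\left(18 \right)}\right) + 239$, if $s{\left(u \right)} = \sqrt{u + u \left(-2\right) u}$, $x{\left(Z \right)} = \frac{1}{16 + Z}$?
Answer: $\frac{8127}{34} + i \sqrt{190} \approx 239.03 + 13.784 i$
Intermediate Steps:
$s{\left(u \right)} = \sqrt{u - 2 u^{2}}$ ($s{\left(u \right)} = \sqrt{u + - 2 u u} = \sqrt{u - 2 u^{2}}$)
$\left(s{\left(10 \right)} + x{\left(18 \right)}\right) + 239 = \left(\sqrt{10 \left(1 - 20\right)} + \frac{1}{16 + 18}\right) + 239 = \left(\sqrt{10 \left(1 - 20\right)} + \frac{1}{34}\right) + 239 = \left(\sqrt{10 \left(-19\right)} + \frac{1}{34}\right) + 239 = \left(\sqrt{-190} + \frac{1}{34}\right) + 239 = \left(i \sqrt{190} + \frac{1}{34}\right) + 239 = \left(\frac{1}{34} + i \sqrt{190}\right) + 239 = \frac{8127}{34} + i \sqrt{190}$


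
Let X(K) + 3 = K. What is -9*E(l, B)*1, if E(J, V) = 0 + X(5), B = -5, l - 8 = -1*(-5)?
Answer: -18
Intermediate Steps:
l = 13 (l = 8 - 1*(-5) = 8 + 5 = 13)
X(K) = -3 + K
E(J, V) = 2 (E(J, V) = 0 + (-3 + 5) = 0 + 2 = 2)
-9*E(l, B)*1 = -9*2*1 = -18*1 = -18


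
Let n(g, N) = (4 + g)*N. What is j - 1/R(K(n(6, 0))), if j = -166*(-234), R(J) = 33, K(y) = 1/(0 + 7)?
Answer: 1281851/33 ≈ 38844.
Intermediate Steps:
n(g, N) = N*(4 + g)
K(y) = 1/7
j = 38844
j - 1/R(K(n(6, 0))) = 38844 - 1/33 = 1281851/33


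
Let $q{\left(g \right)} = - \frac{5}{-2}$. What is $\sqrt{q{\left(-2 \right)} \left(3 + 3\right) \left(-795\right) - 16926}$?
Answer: $i \sqrt{28851} \approx 169.86 i$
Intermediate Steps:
$q{\left(g \right)} = \frac{5}{2}$ ($q{\left(g \right)} = \left(-5\right) \left(- \frac{1}{2}\right) = \frac{5}{2}$)
$\sqrt{q{\left(-2 \right)} \left(3 + 3\right) \left(-795\right) - 16926} = \sqrt{\frac{5 \left(3 + 3\right)}{2} \left(-795\right) - 16926} = \sqrt{\frac{5}{2} \cdot 6 \left(-795\right) - 16926} = \sqrt{15 \left(-795\right) - 16926} = \sqrt{-11925 - 16926} = \sqrt{-28851} = i \sqrt{28851}$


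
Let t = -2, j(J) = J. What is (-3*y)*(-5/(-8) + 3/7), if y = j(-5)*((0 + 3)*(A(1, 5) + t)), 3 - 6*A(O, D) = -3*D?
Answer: 2655/56 ≈ 47.411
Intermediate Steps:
A(O, D) = ½ + D/2 (A(O, D) = ½ - (-1)*D/2 = ½ + D/2)
y = -15 (y = -5*(0 + 3)*((½ + (½)*5) - 2) = -15*((½ + 5/2) - 2) = -15*(3 - 2) = -15 ≈ -15.000)
(-3*y)*(-5/(-8) + 3/7) = (-3*(-15))*(-5/(-8) + 3/7) = 45*(-5*(-⅛) + 3*(⅐)) = 45*(5/8 + 3/7) = 45*(59/56) = 2655/56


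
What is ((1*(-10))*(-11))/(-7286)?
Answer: -55/3643 ≈ -0.015097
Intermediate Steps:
((1*(-10))*(-11))/(-7286) = -10*(-11)*(-1/7286) = 110*(-1/7286) = -55/3643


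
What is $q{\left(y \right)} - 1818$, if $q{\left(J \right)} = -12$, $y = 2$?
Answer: $-1830$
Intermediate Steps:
$q{\left(y \right)} - 1818 = -12 - 1818 = -1830$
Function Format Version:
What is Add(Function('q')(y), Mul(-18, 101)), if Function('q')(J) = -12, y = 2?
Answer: -1830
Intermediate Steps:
Add(Function('q')(y), Mul(-18, 101)) = Add(-12, Mul(-18, 101)) = Add(-12, -1818) = -1830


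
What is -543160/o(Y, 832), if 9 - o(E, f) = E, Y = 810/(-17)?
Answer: -9233720/963 ≈ -9588.5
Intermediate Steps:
Y = -810/17 (Y = 810*(-1/17) = -810/17 ≈ -47.647)
o(E, f) = 9 - E
-543160/o(Y, 832) = -543160/(9 - 1*(-810/17)) = -543160/(9 + 810/17) = -543160/963/17 = -543160*17/963 = -9233720/963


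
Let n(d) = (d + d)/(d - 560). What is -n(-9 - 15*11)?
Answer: -174/367 ≈ -0.47411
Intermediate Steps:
n(d) = 2*d/(-560 + d) (n(d) = (2*d)/(-560 + d) = 2*d/(-560 + d))
-n(-9 - 15*11) = -2*(-9 - 15*11)/(-560 + (-9 - 15*11)) = -2*(-9 - 165)/(-560 + (-9 - 165)) = -2*(-174)/(-560 - 174) = -2*(-174)/(-734) = -2*(-174)*(-1)/734 = -1*174/367 = -174/367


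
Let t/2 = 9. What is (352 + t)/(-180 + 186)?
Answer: 185/3 ≈ 61.667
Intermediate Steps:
t = 18 (t = 2*9 = 18)
(352 + t)/(-180 + 186) = (352 + 18)/(-180 + 186) = 370/6 = 370*(⅙) = 185/3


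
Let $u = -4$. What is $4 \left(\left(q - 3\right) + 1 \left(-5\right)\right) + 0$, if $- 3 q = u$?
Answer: $- \frac{80}{3} \approx -26.667$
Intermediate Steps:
$q = \frac{4}{3}$ ($q = \left(- \frac{1}{3}\right) \left(-4\right) = \frac{4}{3} \approx 1.3333$)
$4 \left(\left(q - 3\right) + 1 \left(-5\right)\right) + 0 = 4 \left(\left(\frac{4}{3} - 3\right) + 1 \left(-5\right)\right) + 0 = 4 \left(- \frac{5}{3} - 5\right) + 0 = 4 \left(- \frac{20}{3}\right) + 0 = - \frac{80}{3} + 0 = - \frac{80}{3}$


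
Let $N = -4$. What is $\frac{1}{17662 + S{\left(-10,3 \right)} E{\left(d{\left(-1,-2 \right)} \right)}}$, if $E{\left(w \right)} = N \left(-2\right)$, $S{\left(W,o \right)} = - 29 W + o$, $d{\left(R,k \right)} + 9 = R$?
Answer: $\frac{1}{20006} \approx 4.9985 \cdot 10^{-5}$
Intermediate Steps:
$d{\left(R,k \right)} = -9 + R$
$S{\left(W,o \right)} = o - 29 W$
$E{\left(w \right)} = 8$ ($E{\left(w \right)} = \left(-4\right) \left(-2\right) = 8$)
$\frac{1}{17662 + S{\left(-10,3 \right)} E{\left(d{\left(-1,-2 \right)} \right)}} = \frac{1}{17662 + \left(3 - -290\right) 8} = \frac{1}{17662 + \left(3 + 290\right) 8} = \frac{1}{17662 + 293 \cdot 8} = \frac{1}{17662 + 2344} = \frac{1}{20006}$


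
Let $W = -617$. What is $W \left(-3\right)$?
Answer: $1851$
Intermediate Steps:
$W \left(-3\right) = \left(-617\right) \left(-3\right) = 1851$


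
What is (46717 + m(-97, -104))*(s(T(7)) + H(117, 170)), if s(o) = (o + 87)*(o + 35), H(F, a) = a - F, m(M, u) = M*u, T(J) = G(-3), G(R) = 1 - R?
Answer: 204611610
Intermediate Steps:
T(J) = 4 (T(J) = 1 - 1*(-3) = 1 + 3 = 4)
s(o) = (35 + o)*(87 + o) (s(o) = (87 + o)*(35 + o) = (35 + o)*(87 + o))
(46717 + m(-97, -104))*(s(T(7)) + H(117, 170)) = (46717 - 97*(-104))*((3045 + 4² + 122*4) + (170 - 1*117)) = (46717 + 10088)*((3045 + 16 + 488) + (170 - 117)) = 56805*(3549 + 53) = 56805*3602 = 204611610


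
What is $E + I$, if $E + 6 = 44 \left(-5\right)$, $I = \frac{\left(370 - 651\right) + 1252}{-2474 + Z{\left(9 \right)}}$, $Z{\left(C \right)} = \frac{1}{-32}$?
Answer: $- \frac{17923266}{79169} \approx -226.39$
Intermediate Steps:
$Z{\left(C \right)} = - \frac{1}{32}$
$I = - \frac{31072}{79169}$ ($I = \frac{\left(370 - 651\right) + 1252}{-2474 - \frac{1}{32}} = \frac{\left(370 - 651\right) + 1252}{- \frac{79169}{32}} = \left(-281 + 1252\right) \left(- \frac{32}{79169}\right) = 971 \left(- \frac{32}{79169}\right) = - \frac{31072}{79169} \approx -0.39248$)
$E = -226$ ($E = -6 + 44 \left(-5\right) = -6 - 220 = -226$)
$E + I = -226 - \frac{31072}{79169} = - \frac{17923266}{79169}$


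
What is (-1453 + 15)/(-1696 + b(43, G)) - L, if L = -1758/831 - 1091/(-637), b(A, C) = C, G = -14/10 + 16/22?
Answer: 2941122455/2352241619 ≈ 1.2503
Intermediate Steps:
G = -37/55 (G = -14*⅒ + 16*(1/22) = -7/5 + 8/11 = -37/55 ≈ -0.67273)
L = -71075/176449 (L = -1758*1/831 - 1091*(-1/637) = -586/277 + 1091/637 = -71075/176449 ≈ -0.40281)
(-1453 + 15)/(-1696 + b(43, G)) - L = (-1453 + 15)/(-1696 - 37/55) - 1*(-71075/176449) = -1438/(-93317/55) + 71075/176449 = -1438*(-55/93317) + 71075/176449 = 79090/93317 + 71075/176449 = 2941122455/2352241619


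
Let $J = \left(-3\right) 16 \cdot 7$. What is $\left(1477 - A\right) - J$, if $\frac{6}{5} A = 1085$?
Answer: $\frac{5453}{6} \approx 908.83$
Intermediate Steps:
$A = \frac{5425}{6}$ ($A = \frac{5}{6} \cdot 1085 = \frac{5425}{6} \approx 904.17$)
$J = -336$ ($J = \left(-48\right) 7 = -336$)
$\left(1477 - A\right) - J = \left(1477 - \frac{5425}{6}\right) - -336 = \left(1477 - \frac{5425}{6}\right) + 336 = \frac{3437}{6} + 336 = \frac{5453}{6}$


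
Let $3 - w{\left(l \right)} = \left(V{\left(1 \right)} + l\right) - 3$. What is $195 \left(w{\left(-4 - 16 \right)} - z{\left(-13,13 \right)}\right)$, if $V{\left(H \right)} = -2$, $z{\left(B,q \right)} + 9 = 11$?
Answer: $5070$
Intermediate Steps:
$z{\left(B,q \right)} = 2$ ($z{\left(B,q \right)} = -9 + 11 = 2$)
$w{\left(l \right)} = 8 - l$ ($w{\left(l \right)} = 3 - \left(\left(-2 + l\right) - 3\right) = 3 - \left(-5 + l\right) = 8 - l$)
$195 \left(w{\left(-4 - 16 \right)} - z{\left(-13,13 \right)}\right) = 195 \left(\left(8 - \left(-4 - 16\right)\right) - 2\right) = 195 \left(\left(8 - -20\right) - 2\right) = 195 \left(\left(8 + 20\right) - 2\right) = 195 \left(28 - 2\right) = 195 \cdot 26 = 5070$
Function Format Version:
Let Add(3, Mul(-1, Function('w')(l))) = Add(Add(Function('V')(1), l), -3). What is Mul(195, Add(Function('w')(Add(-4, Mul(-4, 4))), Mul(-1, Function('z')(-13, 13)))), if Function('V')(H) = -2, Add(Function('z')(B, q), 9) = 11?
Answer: 5070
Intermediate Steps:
Function('z')(B, q) = 2 (Function('z')(B, q) = Add(-9, 11) = 2)
Function('w')(l) = Add(8, Mul(-1, l)) (Function('w')(l) = Add(3, Mul(-1, Add(Add(-2, l), -3))) = Add(3, Mul(-1, Add(-5, l))) = Add(3, Add(5, Mul(-1, l))) = Add(8, Mul(-1, l)))
Mul(195, Add(Function('w')(Add(-4, Mul(-4, 4))), Mul(-1, Function('z')(-13, 13)))) = Mul(195, Add(Add(8, Mul(-1, Add(-4, Mul(-4, 4)))), Mul(-1, 2))) = Mul(195, Add(Add(8, Mul(-1, Add(-4, -16))), -2)) = Mul(195, Add(Add(8, Mul(-1, -20)), -2)) = Mul(195, Add(Add(8, 20), -2)) = Mul(195, Add(28, -2)) = Mul(195, 26) = 5070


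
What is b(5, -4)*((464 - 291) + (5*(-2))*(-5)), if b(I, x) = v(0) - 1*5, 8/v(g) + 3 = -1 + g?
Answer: -1561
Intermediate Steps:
v(g) = 8/(-4 + g) (v(g) = 8/(-3 + (-1 + g)) = 8/(-4 + g))
b(I, x) = -7 (b(I, x) = 8/(-4 + 0) - 1*5 = 8/(-4) - 5 = 8*(-1/4) - 5 = -2 - 5 = -7)
b(5, -4)*((464 - 291) + (5*(-2))*(-5)) = -7*((464 - 291) + (5*(-2))*(-5)) = -7*(173 - 10*(-5)) = -7*(173 + 50) = -7*223 = -1561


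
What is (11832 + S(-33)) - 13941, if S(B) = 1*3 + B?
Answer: -2139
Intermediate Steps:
S(B) = 3 + B
(11832 + S(-33)) - 13941 = (11832 + (3 - 33)) - 13941 = (11832 - 30) - 13941 = 11802 - 13941 = -2139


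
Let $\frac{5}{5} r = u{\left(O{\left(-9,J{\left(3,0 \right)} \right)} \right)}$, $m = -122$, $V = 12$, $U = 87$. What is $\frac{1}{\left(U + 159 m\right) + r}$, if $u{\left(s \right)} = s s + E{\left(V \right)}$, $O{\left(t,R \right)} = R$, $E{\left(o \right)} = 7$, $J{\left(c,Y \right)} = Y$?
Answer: $- \frac{1}{19304} \approx -5.1803 \cdot 10^{-5}$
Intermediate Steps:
$u{\left(s \right)} = 7 + s^{2}$ ($u{\left(s \right)} = s s + 7 = s^{2} + 7 = 7 + s^{2}$)
$r = 7$ ($r = 7 + 0^{2} = 7 + 0 = 7$)
$\frac{1}{\left(U + 159 m\right) + r} = \frac{1}{\left(87 + 159 \left(-122\right)\right) + 7} = \frac{1}{\left(87 - 19398\right) + 7} = \frac{1}{-19311 + 7} = \frac{1}{-19304} = - \frac{1}{19304}$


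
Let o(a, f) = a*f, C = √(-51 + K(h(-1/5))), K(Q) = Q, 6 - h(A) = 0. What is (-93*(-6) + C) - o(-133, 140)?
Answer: 19178 + 3*I*√5 ≈ 19178.0 + 6.7082*I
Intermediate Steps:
h(A) = 6 (h(A) = 6 - 1*0 = 6 + 0 = 6)
C = 3*I*√5 (C = √(-51 + 6) = √(-45) = 3*I*√5 ≈ 6.7082*I)
(-93*(-6) + C) - o(-133, 140) = (-93*(-6) + 3*I*√5) - (-133)*140 = (558 + 3*I*√5) - 1*(-18620) = (558 + 3*I*√5) + 18620 = 19178 + 3*I*√5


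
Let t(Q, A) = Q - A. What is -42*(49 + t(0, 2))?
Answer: -1974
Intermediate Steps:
-42*(49 + t(0, 2)) = -42*(49 + (0 - 1*2)) = -42*(49 + (0 - 2)) = -42*(49 - 2) = -42*47 = -1974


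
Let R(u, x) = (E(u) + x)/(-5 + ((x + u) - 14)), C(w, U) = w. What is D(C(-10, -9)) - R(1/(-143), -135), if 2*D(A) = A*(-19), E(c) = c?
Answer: 2072879/22023 ≈ 94.123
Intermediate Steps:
R(u, x) = (u + x)/(-19 + u + x) (R(u, x) = (u + x)/(-5 + ((x + u) - 14)) = (u + x)/(-5 + ((u + x) - 14)) = (u + x)/(-5 + (-14 + u + x)) = (u + x)/(-19 + u + x))
D(A) = -19*A/2 (D(A) = (A*(-19))/2 = (-19*A)/2 = -19*A/2)
D(C(-10, -9)) - R(1/(-143), -135) = -19/2*(-10) - (1/(-143) - 135)/(-19 + 1/(-143) - 135) = 95 - (-1/143 - 135)/(-19 - 1/143 - 135) = 95 - (-19306)/((-22023/143)*143) = 95 - (-143)*(-19306)/(22023*143) = 95 - 1*19306/22023 = 95 - 19306/22023 = 2072879/22023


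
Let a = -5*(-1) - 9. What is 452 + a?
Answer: 448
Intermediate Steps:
a = -4 (a = 5 - 9 = -4)
452 + a = 452 - 4 = 448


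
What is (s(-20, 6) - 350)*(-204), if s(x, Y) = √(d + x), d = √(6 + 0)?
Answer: 71400 - 204*√(-20 + √6) ≈ 71400.0 - 854.62*I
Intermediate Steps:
d = √6 ≈ 2.4495
s(x, Y) = √(x + √6) (s(x, Y) = √(√6 + x) = √(x + √6))
(s(-20, 6) - 350)*(-204) = (√(-20 + √6) - 350)*(-204) = (-350 + √(-20 + √6))*(-204) = 71400 - 204*√(-20 + √6)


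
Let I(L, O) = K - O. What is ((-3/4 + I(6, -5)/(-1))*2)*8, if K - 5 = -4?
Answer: -108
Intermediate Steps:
K = 1 (K = 5 - 4 = 1)
I(L, O) = 1 - O
((-3/4 + I(6, -5)/(-1))*2)*8 = ((-3/4 + (1 - 1*(-5))/(-1))*2)*8 = ((-3*¼ + (1 + 5)*(-1))*2)*8 = ((-¾ + 6*(-1))*2)*8 = ((-¾ - 6)*2)*8 = -27/4*2*8 = -27/2*8 = -108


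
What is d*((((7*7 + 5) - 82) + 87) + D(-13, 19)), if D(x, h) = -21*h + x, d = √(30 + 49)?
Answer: -353*√79 ≈ -3137.5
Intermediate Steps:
d = √79 ≈ 8.8882
D(x, h) = x - 21*h
d*((((7*7 + 5) - 82) + 87) + D(-13, 19)) = √79*((((7*7 + 5) - 82) + 87) + (-13 - 21*19)) = √79*((((49 + 5) - 82) + 87) + (-13 - 399)) = √79*(((54 - 82) + 87) - 412) = √79*((-28 + 87) - 412) = √79*(59 - 412) = √79*(-353) = -353*√79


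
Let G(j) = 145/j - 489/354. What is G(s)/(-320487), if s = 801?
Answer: 113453/30291790266 ≈ 3.7453e-6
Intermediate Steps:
G(j) = -163/118 + 145/j (G(j) = 145/j - 489*1/354 = 145/j - 163/118 = -163/118 + 145/j)
G(s)/(-320487) = (-163/118 + 145/801)/(-320487) = (-163/118 + 145*(1/801))*(-1/320487) = (-163/118 + 145/801)*(-1/320487) = -113453/94518*(-1/320487) = 113453/30291790266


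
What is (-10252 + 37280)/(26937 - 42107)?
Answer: -13514/7585 ≈ -1.7817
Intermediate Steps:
(-10252 + 37280)/(26937 - 42107) = 27028/(-15170) = 27028*(-1/15170) = -13514/7585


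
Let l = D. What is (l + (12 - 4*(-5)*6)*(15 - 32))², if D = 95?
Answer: 4618201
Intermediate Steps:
l = 95
(l + (12 - 4*(-5)*6)*(15 - 32))² = (95 + (12 - 4*(-5)*6)*(15 - 32))² = (95 + (12 + 20*6)*(-17))² = (95 + (12 + 120)*(-17))² = (95 + 132*(-17))² = (95 - 2244)² = (-2149)² = 4618201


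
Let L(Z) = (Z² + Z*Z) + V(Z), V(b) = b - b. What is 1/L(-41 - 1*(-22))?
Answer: 1/722 ≈ 0.0013850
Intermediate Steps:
V(b) = 0
L(Z) = 2*Z² (L(Z) = (Z² + Z*Z) + 0 = (Z² + Z²) + 0 = 2*Z² + 0 = 2*Z²)
1/L(-41 - 1*(-22)) = 1/(2*(-41 - 1*(-22))²) = 1/(2*(-41 + 22)²) = 1/(2*(-19)²) = 1/(2*361) = 1/722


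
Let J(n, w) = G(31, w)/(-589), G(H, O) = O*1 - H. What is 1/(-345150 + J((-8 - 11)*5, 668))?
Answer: -589/203293987 ≈ -2.8973e-6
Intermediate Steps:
G(H, O) = O - H
J(n, w) = 1/19 - w/589 (J(n, w) = (w - 1*31)/(-589) = (w - 31)*(-1/589) = (-31 + w)*(-1/589) = 1/19 - w/589)
1/(-345150 + J((-8 - 11)*5, 668)) = 1/(-345150 + (1/19 - 1/589*668)) = 1/(-345150 + (1/19 - 668/589)) = 1/(-345150 - 637/589) = 1/(-203293987/589) = -589/203293987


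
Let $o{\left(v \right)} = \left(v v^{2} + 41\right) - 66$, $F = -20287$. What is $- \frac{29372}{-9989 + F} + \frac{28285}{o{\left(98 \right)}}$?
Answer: $\frac{7125078446}{7123693023} \approx 1.0002$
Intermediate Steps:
$o{\left(v \right)} = -25 + v^{3}$ ($o{\left(v \right)} = \left(v^{3} + 41\right) - 66 = \left(41 + v^{3}\right) - 66 = -25 + v^{3}$)
$- \frac{29372}{-9989 + F} + \frac{28285}{o{\left(98 \right)}} = - \frac{29372}{-9989 - 20287} + \frac{28285}{-25 + 98^{3}} = - \frac{29372}{-30276} + \frac{28285}{-25 + 941192} = \left(-29372\right) \left(- \frac{1}{30276}\right) + \frac{28285}{941167} = \frac{7343}{7569} + 28285 \cdot \frac{1}{941167} = \frac{7343}{7569} + \frac{28285}{941167} = \frac{7125078446}{7123693023}$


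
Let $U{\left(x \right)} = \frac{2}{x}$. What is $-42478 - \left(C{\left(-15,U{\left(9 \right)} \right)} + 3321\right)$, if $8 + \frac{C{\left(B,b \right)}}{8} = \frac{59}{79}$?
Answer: $- \frac{3613537}{79} \approx -45741.0$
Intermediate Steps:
$C{\left(B,b \right)} = - \frac{4584}{79}$ ($C{\left(B,b \right)} = -64 + 8 \cdot \frac{59}{79} = -64 + \frac{472}{79} = - \frac{4584}{79}$)
$-42478 - \left(C{\left(-15,U{\left(9 \right)} \right)} + 3321\right) = -42478 - \left(- \frac{4584}{79} + 3321\right) = -42478 - \frac{257775}{79} = - \frac{3613537}{79}$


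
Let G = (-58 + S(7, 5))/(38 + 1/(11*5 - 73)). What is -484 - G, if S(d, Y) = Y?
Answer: -329618/683 ≈ -482.60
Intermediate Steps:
G = -954/683 (G = (-58 + 5)/(38 + 1/(11*5 - 73)) = -53/(38 + 1/(55 - 73)) = -53/(38 + 1/(-18)) = -53/(38 - 1/18) = -53/683/18 = -53*18/683 = -954/683 ≈ -1.3968)
-484 - G = -484 - 1*(-954/683) = -484 + 954/683 = -329618/683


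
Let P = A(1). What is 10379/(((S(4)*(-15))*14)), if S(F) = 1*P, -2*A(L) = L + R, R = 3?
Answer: 10379/420 ≈ 24.712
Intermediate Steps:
A(L) = -3/2 - L/2 (A(L) = -(L + 3)/2 = -(3 + L)/2 = -3/2 - L/2)
P = -2 (P = -3/2 - ½*1 = -3/2 - ½ = -2)
S(F) = -2 (S(F) = 1*(-2) = -2)
10379/(((S(4)*(-15))*14)) = 10379/((-2*(-15)*14)) = 10379/((30*14)) = 10379/420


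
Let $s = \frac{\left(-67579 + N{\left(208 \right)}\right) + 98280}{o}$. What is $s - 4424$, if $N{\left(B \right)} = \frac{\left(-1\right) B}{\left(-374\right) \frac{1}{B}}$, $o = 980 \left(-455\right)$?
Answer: $- \frac{368893481919}{83383300} \approx -4424.1$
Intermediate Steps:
$o = -445900$
$N{\left(B \right)} = \frac{B^{2}}{374}$ ($N{\left(B \right)} = - B \left(- \frac{B}{374}\right) = \frac{B^{2}}{374}$)
$s = - \frac{5762719}{83383300}$ ($s = \frac{\left(-67579 + \frac{208^{2}}{374}\right) + 98280}{-445900} = \left(\left(-67579 + \frac{1}{374} \cdot 43264\right) + 98280\right) \left(- \frac{1}{445900}\right) = \left(\left(-67579 + \frac{21632}{187}\right) + 98280\right) \left(- \frac{1}{445900}\right) = \left(- \frac{12615641}{187} + 98280\right) \left(- \frac{1}{445900}\right) = \frac{5762719}{187} \left(- \frac{1}{445900}\right) = - \frac{5762719}{83383300} \approx -0.069111$)
$s - 4424 = - \frac{5762719}{83383300} - 4424 = - \frac{368893481919}{83383300}$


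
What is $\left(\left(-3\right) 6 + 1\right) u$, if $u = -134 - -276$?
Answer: $-2414$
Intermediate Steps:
$u = 142$ ($u = -134 + 276 = 142$)
$\left(\left(-3\right) 6 + 1\right) u = \left(\left(-3\right) 6 + 1\right) 142 = \left(-18 + 1\right) 142 = \left(-17\right) 142 = -2414$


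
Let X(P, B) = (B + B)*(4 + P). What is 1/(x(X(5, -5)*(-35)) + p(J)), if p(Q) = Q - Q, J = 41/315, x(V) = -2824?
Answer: -1/2824 ≈ -0.00035411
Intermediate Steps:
X(P, B) = 2*B*(4 + P) (X(P, B) = (2*B)*(4 + P) = 2*B*(4 + P))
J = 41/315 (J = 41*(1/315) = 41/315 ≈ 0.13016)
p(Q) = 0
1/(x(X(5, -5)*(-35)) + p(J)) = 1/(-2824 + 0) = 1/(-2824) = -1/2824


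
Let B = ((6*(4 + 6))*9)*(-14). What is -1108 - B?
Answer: 6452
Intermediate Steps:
B = -7560 (B = ((6*10)*9)*(-14) = (60*9)*(-14) = 540*(-14) = -7560)
-1108 - B = -1108 - 1*(-7560) = -1108 + 7560 = 6452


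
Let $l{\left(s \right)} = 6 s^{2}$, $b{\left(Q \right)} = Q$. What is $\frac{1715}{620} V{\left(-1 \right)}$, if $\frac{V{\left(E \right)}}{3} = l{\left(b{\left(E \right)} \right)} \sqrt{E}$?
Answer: $\frac{3087 i}{62} \approx 49.79 i$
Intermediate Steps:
$V{\left(E \right)} = 18 E^{\frac{5}{2}}$ ($V{\left(E \right)} = 3 \cdot 6 E^{2} \sqrt{E} = 3 \cdot 6 E^{\frac{5}{2}} = 18 E^{\frac{5}{2}}$)
$\frac{1715}{620} V{\left(-1 \right)} = \frac{1715}{620} \cdot 18 \left(-1\right)^{\frac{5}{2}} = 1715 \cdot \frac{1}{620} \cdot 18 i = \frac{343 \cdot 18 i}{124} = \frac{3087 i}{62}$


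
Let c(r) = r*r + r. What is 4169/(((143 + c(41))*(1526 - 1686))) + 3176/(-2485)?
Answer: -191615673/148304800 ≈ -1.2920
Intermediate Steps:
c(r) = r + r² (c(r) = r² + r = r + r²)
4169/(((143 + c(41))*(1526 - 1686))) + 3176/(-2485) = 4169/(((143 + 41*(1 + 41))*(1526 - 1686))) + 3176/(-2485) = 4169/(((143 + 41*42)*(-160))) + 3176*(-1/2485) = 4169/(((143 + 1722)*(-160))) - 3176/2485 = 4169/((1865*(-160))) - 3176/2485 = 4169/(-298400) - 3176/2485 = 4169*(-1/298400) - 3176/2485 = -4169/298400 - 3176/2485 = -191615673/148304800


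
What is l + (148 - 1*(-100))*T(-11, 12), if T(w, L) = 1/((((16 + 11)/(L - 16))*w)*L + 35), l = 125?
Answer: 57999/463 ≈ 125.27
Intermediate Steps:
T(w, L) = 1/(35 + 27*L*w/(-16 + L)) (T(w, L) = 1/(((27/(-16 + L))*w)*L + 35) = 1/((27*w/(-16 + L))*L + 35) = 1/(27*L*w/(-16 + L) + 35) = 1/(35 + 27*L*w/(-16 + L)))
l + (148 - 1*(-100))*T(-11, 12) = 125 + (148 - 1*(-100))*((-16 + 12)/(-560 + 35*12 + 27*12*(-11))) = 125 + (148 + 100)*(-4/(-560 + 420 - 3564)) = 125 + 248*(-4/(-3704)) = 125 + 248*(-1/3704*(-4)) = 125 + 248*(1/926) = 125 + 124/463 = 57999/463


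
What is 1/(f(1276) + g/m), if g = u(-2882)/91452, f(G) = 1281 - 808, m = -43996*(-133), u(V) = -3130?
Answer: 267564225768/126557878786699 ≈ 0.0021142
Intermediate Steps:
m = 5851468
f(G) = 473
g = -1565/45726 (g = -3130/91452 = -3130*1/91452 = -1565/45726 ≈ -0.034226)
1/(f(1276) + g/m) = 1/(473 - 1565/45726/5851468) = 1/(473 - 1565/45726*1/5851468) = 1/(473 - 1565/267564225768) = 1/(126557878786699/267564225768) = 267564225768/126557878786699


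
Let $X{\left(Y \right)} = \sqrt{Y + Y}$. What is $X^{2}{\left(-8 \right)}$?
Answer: $-16$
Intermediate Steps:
$X{\left(Y \right)} = \sqrt{2} \sqrt{Y}$ ($X{\left(Y \right)} = \sqrt{2 Y} = \sqrt{2} \sqrt{Y}$)
$X^{2}{\left(-8 \right)} = \left(\sqrt{2} \sqrt{-8}\right)^{2} = \left(\sqrt{2} \cdot 2 i \sqrt{2}\right)^{2} = \left(4 i\right)^{2} = -16$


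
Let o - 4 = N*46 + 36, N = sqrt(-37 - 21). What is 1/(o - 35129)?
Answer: -35089/1231360649 - 46*I*sqrt(58)/1231360649 ≈ -2.8496e-5 - 2.845e-7*I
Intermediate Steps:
N = I*sqrt(58) (N = sqrt(-58) = I*sqrt(58) ≈ 7.6158*I)
o = 40 + 46*I*sqrt(58) (o = 4 + ((I*sqrt(58))*46 + 36) = 4 + (46*I*sqrt(58) + 36) = 4 + (36 + 46*I*sqrt(58)) = 40 + 46*I*sqrt(58) ≈ 40.0 + 350.33*I)
1/(o - 35129) = 1/((40 + 46*I*sqrt(58)) - 35129) = 1/(-35089 + 46*I*sqrt(58))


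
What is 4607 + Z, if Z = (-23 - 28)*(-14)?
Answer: 5321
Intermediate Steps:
Z = 714 (Z = -51*(-14) = 714)
4607 + Z = 4607 + 714 = 5321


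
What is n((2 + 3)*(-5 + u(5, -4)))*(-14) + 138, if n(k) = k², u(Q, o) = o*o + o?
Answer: -17012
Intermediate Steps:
u(Q, o) = o + o² (u(Q, o) = o² + o = o + o²)
n((2 + 3)*(-5 + u(5, -4)))*(-14) + 138 = ((2 + 3)*(-5 - 4*(1 - 4)))²*(-14) + 138 = (5*(-5 - 4*(-3)))²*(-14) + 138 = (5*(-5 + 12))²*(-14) + 138 = (5*7)²*(-14) + 138 = 35²*(-14) + 138 = 1225*(-14) + 138 = -17150 + 138 = -17012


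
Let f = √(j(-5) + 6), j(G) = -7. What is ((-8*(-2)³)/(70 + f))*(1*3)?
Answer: 13440/4901 - 192*I/4901 ≈ 2.7423 - 0.039176*I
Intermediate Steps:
f = I (f = √(-7 + 6) = √(-1) = I ≈ 1.0*I)
((-8*(-2)³)/(70 + f))*(1*3) = ((-8*(-2)³)/(70 + I))*(1*3) = (((70 - I)/4901)*(-8*(-8)))*3 = (((70 - I)/4901)*64)*3 = (64*(70 - I)/4901)*3 = 192*(70 - I)/4901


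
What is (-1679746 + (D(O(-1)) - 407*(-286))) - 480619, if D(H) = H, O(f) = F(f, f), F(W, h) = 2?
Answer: -2043961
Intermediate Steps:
O(f) = 2
(-1679746 + (D(O(-1)) - 407*(-286))) - 480619 = (-1679746 + (2 - 407*(-286))) - 480619 = (-1679746 + (2 + 116402)) - 480619 = (-1679746 + 116404) - 480619 = -1563342 - 480619 = -2043961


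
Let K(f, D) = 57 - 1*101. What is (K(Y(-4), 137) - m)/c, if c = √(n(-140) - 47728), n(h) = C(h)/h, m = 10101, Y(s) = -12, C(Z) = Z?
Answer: 10145*I*√5303/15909 ≈ 46.438*I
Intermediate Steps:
n(h) = 1 (n(h) = h/h = 1)
K(f, D) = -44 (K(f, D) = 57 - 101 = -44)
c = 3*I*√5303 (c = √(1 - 47728) = √(-47727) = 3*I*√5303 ≈ 218.47*I)
(K(Y(-4), 137) - m)/c = (-44 - 1*10101)/((3*I*√5303)) = (-44 - 10101)*(-I*√5303/15909) = -(-10145)*I*√5303/15909 = 10145*I*√5303/15909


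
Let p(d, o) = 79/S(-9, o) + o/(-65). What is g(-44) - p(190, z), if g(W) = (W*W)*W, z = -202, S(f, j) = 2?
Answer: -11079459/130 ≈ -85227.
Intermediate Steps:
g(W) = W³ (g(W) = W²*W = W³)
p(d, o) = 79/2 - o/65 (p(d, o) = 79/2 + o/(-65) = 79*(½) + o*(-1/65) = 79/2 - o/65)
g(-44) - p(190, z) = (-44)³ - (79/2 - 1/65*(-202)) = -85184 - (79/2 + 202/65) = -85184 - 1*5539/130 = -85184 - 5539/130 = -11079459/130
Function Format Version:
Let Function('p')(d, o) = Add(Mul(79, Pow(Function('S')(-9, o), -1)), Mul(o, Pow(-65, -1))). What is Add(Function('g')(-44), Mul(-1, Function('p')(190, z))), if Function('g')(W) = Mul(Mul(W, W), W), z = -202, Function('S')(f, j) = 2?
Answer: Rational(-11079459, 130) ≈ -85227.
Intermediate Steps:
Function('g')(W) = Pow(W, 3) (Function('g')(W) = Mul(Pow(W, 2), W) = Pow(W, 3))
Function('p')(d, o) = Add(Rational(79, 2), Mul(Rational(-1, 65), o)) (Function('p')(d, o) = Add(Mul(79, Pow(2, -1)), Mul(o, Pow(-65, -1))) = Add(Mul(79, Rational(1, 2)), Mul(o, Rational(-1, 65))) = Add(Rational(79, 2), Mul(Rational(-1, 65), o)))
Add(Function('g')(-44), Mul(-1, Function('p')(190, z))) = Add(Pow(-44, 3), Mul(-1, Add(Rational(79, 2), Mul(Rational(-1, 65), -202)))) = Add(-85184, Mul(-1, Add(Rational(79, 2), Rational(202, 65)))) = Add(-85184, Mul(-1, Rational(5539, 130))) = Add(-85184, Rational(-5539, 130)) = Rational(-11079459, 130)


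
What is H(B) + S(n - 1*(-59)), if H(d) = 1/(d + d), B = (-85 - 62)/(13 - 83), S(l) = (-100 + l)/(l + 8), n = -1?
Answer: -92/231 ≈ -0.39827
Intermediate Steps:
S(l) = (-100 + l)/(8 + l)
B = 21/10 (B = -147/(-70) = -147*(-1/70) = 21/10 ≈ 2.1000)
H(d) = 1/(2*d)
H(B) + S(n - 1*(-59)) = 1/(2*(21/10)) + (-100 + (-1 - 1*(-59)))/(8 + (-1 - 1*(-59))) = (½)*(10/21) + (-100 + (-1 + 59))/(8 + (-1 + 59)) = 5/21 + (-100 + 58)/(8 + 58) = 5/21 - 42/66 = 5/21 + (1/66)*(-42) = 5/21 - 7/11 = -92/231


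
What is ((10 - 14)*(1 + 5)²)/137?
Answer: -144/137 ≈ -1.0511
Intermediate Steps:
((10 - 14)*(1 + 5)²)/137 = -4*6²*(1/137) = -4*36*(1/137) = -144*1/137 = -144/137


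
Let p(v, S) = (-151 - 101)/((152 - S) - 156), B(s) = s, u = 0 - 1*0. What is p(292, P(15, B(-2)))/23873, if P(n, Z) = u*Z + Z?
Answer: 126/23873 ≈ 0.0052779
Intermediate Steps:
u = 0 (u = 0 + 0 = 0)
P(n, Z) = Z (P(n, Z) = 0*Z + Z = 0 + Z = Z)
p(v, S) = -252/(-4 - S)
p(292, P(15, B(-2)))/23873 = (252/(4 - 2))/23873 = (252/2)*(1/23873) = (252*(½))*(1/23873) = 126*(1/23873) = 126/23873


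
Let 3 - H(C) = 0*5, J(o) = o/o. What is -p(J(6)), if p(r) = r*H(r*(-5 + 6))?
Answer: -3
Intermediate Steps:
J(o) = 1
H(C) = 3 (H(C) = 3 - 0*5 = 3 - 1*0 = 3 + 0 = 3)
p(r) = 3*r (p(r) = r*3 = 3*r)
-p(J(6)) = -3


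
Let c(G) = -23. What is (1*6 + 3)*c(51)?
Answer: -207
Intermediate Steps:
(1*6 + 3)*c(51) = (1*6 + 3)*(-23) = (6 + 3)*(-23) = 9*(-23) = -207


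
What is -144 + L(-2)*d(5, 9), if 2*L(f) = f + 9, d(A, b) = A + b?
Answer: -95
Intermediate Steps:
L(f) = 9/2 + f/2 (L(f) = (f + 9)/2 = (9 + f)/2 = 9/2 + f/2)
-144 + L(-2)*d(5, 9) = -144 + (9/2 + (1/2)*(-2))*(5 + 9) = -144 + (9/2 - 1)*14 = -144 + (7/2)*14 = -144 + 49 = -95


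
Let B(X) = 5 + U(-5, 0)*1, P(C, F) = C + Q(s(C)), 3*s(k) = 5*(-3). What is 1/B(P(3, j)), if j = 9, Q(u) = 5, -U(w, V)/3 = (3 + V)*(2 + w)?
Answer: 1/32 ≈ 0.031250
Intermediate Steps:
U(w, V) = -3*(2 + w)*(3 + V) (U(w, V) = -3*(3 + V)*(2 + w) = -3*(2 + w)*(3 + V))
s(k) = -5 (s(k) = (5*(-3))/3 = (⅓)*(-15) = -5)
P(C, F) = 5 + C (P(C, F) = C + 5 = 5 + C)
B(X) = 32 (B(X) = 5 + (-18 - 9*(-5) - 6*0 - 3*0*(-5))*1 = 5 + (-18 + 45 + 0 + 0)*1 = 5 + 27*1 = 5 + 27 = 32)
1/B(P(3, j)) = 1/32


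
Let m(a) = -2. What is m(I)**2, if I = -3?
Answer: 4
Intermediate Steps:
m(I)**2 = (-2)**2 = 4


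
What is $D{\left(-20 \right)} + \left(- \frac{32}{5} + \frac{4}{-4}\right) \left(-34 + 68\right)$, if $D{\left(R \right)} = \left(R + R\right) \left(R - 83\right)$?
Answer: $\frac{19342}{5} \approx 3868.4$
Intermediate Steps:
$D{\left(R \right)} = 2 R \left(-83 + R\right)$
$D{\left(-20 \right)} + \left(- \frac{32}{5} + \frac{4}{-4}\right) \left(-34 + 68\right) = 2 \left(-20\right) \left(-83 - 20\right) + \left(- \frac{32}{5} + \frac{4}{-4}\right) \left(-34 + 68\right) = 2 \left(-20\right) \left(-103\right) + \left(\left(-32\right) \frac{1}{5} + 4 \left(- \frac{1}{4}\right)\right) 34 = 4120 + \left(- \frac{32}{5} - 1\right) 34 = 4120 - \frac{1258}{5} = \frac{19342}{5}$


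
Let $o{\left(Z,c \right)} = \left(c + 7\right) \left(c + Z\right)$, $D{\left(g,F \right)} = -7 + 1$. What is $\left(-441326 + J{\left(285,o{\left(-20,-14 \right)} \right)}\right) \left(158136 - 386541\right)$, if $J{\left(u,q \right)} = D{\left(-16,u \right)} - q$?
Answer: $100856795850$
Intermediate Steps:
$D{\left(g,F \right)} = -6$
$o{\left(Z,c \right)} = \left(7 + c\right) \left(Z + c\right)$
$J{\left(u,q \right)} = -6 - q$
$\left(-441326 + J{\left(285,o{\left(-20,-14 \right)} \right)}\right) \left(158136 - 386541\right) = \left(-441326 - \left(202 - 140 + 182\right)\right) \left(158136 - 386541\right) = \left(-441326 - 244\right) \left(-228405\right) = \left(-441570\right) \left(-228405\right) = 100856795850$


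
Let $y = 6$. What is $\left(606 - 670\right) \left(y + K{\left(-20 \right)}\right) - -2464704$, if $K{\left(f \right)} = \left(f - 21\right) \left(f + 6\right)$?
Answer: $2427584$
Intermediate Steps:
$K{\left(f \right)} = \left(-21 + f\right) \left(6 + f\right)$
$\left(606 - 670\right) \left(y + K{\left(-20 \right)}\right) - -2464704 = \left(606 - 670\right) \left(6 - \left(-174 - 400\right)\right) - -2464704 = - 64 \left(6 + \left(-126 + 400 + 300\right)\right) + 2464704 = - 64 \left(6 + 574\right) + 2464704 = \left(-64\right) 580 + 2464704 = -37120 + 2464704 = 2427584$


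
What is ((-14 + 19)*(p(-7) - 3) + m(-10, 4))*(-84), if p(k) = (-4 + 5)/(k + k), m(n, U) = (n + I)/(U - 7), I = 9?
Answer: 1262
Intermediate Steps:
m(n, U) = (9 + n)/(-7 + U) (m(n, U) = (n + 9)/(U - 7) = (9 + n)/(-7 + U))
p(k) = 1/(2*k)
((-14 + 19)*(p(-7) - 3) + m(-10, 4))*(-84) = ((-14 + 19)*((½)/(-7) - 3) + (9 - 10)/(-7 + 4))*(-84) = (5*((½)*(-⅐) - 3) - 1/(-3))*(-84) = (5*(-1/14 - 3) - ⅓*(-1))*(-84) = (5*(-43/14) + ⅓)*(-84) = (-215/14 + ⅓)*(-84) = -631/42*(-84) = 1262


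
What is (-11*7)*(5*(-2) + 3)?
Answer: 539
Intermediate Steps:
(-11*7)*(5*(-2) + 3) = -77*(-10 + 3) = -77*(-7) = 539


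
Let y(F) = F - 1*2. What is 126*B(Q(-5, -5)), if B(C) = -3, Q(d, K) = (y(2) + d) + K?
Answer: -378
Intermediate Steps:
y(F) = -2 + F (y(F) = F - 2 = -2 + F)
Q(d, K) = K + d (Q(d, K) = ((-2 + 2) + d) + K = (0 + d) + K = d + K = K + d)
126*B(Q(-5, -5)) = 126*(-3) = -378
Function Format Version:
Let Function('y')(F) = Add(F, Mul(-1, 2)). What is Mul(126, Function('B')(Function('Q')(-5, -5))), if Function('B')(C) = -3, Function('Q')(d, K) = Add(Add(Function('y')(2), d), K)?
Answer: -378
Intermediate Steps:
Function('y')(F) = Add(-2, F) (Function('y')(F) = Add(F, -2) = Add(-2, F))
Function('Q')(d, K) = Add(K, d) (Function('Q')(d, K) = Add(Add(Add(-2, 2), d), K) = Add(Add(0, d), K) = Add(d, K) = Add(K, d))
Mul(126, Function('B')(Function('Q')(-5, -5))) = Mul(126, -3) = -378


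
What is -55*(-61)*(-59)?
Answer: -197945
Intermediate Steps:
-55*(-61)*(-59) = 3355*(-59) = -197945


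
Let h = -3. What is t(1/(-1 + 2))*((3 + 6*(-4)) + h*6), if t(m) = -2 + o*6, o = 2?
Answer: -390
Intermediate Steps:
t(m) = 10 (t(m) = -2 + 2*6 = -2 + 12 = 10)
t(1/(-1 + 2))*((3 + 6*(-4)) + h*6) = 10*((3 + 6*(-4)) - 3*6) = 10*((3 - 24) - 18) = 10*(-21 - 18) = 10*(-39) = -390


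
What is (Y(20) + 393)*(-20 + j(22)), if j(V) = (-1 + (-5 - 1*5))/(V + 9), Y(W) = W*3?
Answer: -285843/31 ≈ -9220.7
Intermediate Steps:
Y(W) = 3*W
j(V) = -11/(9 + V) (j(V) = (-1 + (-5 - 5))/(9 + V) = (-1 - 10)/(9 + V) = -11/(9 + V))
(Y(20) + 393)*(-20 + j(22)) = (3*20 + 393)*(-20 - 11/(9 + 22)) = (60 + 393)*(-20 - 11/31) = 453*(-20 - 11*1/31) = 453*(-20 - 11/31) = 453*(-631/31) = -285843/31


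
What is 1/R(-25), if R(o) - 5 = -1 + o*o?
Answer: 1/629 ≈ 0.0015898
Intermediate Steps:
R(o) = 4 + o² (R(o) = 5 + (-1 + o*o) = 5 + (-1 + o²) = 4 + o²)
1/R(-25) = 1/(4 + (-25)²) = 1/(4 + 625) = 1/629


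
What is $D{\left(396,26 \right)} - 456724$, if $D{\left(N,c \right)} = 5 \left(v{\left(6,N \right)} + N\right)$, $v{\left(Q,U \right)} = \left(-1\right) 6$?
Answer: $-454774$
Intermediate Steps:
$v{\left(Q,U \right)} = -6$
$D{\left(N,c \right)} = -30 + 5 N$ ($D{\left(N,c \right)} = 5 \left(-6 + N\right) = -30 + 5 N$)
$D{\left(396,26 \right)} - 456724 = \left(-30 + 5 \cdot 396\right) - 456724 = \left(-30 + 1980\right) - 456724 = 1950 - 456724 = -454774$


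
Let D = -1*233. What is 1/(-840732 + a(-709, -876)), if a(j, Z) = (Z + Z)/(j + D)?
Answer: -157/131994632 ≈ -1.1894e-6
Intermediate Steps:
D = -233
a(j, Z) = 2*Z/(-233 + j) (a(j, Z) = (Z + Z)/(j - 233) = (2*Z)/(-233 + j) = 2*Z/(-233 + j))
1/(-840732 + a(-709, -876)) = 1/(-840732 + 2*(-876)/(-233 - 709)) = 1/(-840732 + 2*(-876)/(-942)) = 1/(-840732 + 2*(-876)*(-1/942)) = 1/(-840732 + 292/157) = 1/(-131994632/157) = -157/131994632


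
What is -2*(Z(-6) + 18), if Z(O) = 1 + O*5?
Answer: 22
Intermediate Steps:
Z(O) = 1 + 5*O
-2*(Z(-6) + 18) = -2*((1 + 5*(-6)) + 18) = -2*((1 - 30) + 18) = -2*(-29 + 18) = -2*(-11) = 22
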